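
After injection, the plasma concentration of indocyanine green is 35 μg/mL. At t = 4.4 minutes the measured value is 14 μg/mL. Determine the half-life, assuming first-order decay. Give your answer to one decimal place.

3.3 minutes

A/A₀ = 14/35 ≈ 0.4.
n = log₂(2.5) ≈ 1.3219 half-lives elapsed in 4.4 minutes.
t½ = 4.4/1.3219 ≈ 3.3285 minutes.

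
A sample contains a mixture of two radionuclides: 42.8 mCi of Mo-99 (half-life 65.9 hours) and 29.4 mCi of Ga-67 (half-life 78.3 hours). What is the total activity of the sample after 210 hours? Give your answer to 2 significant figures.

9.3 mCi

Mo-99: 42.8 × (1/2)^(210/65.9) = 42.8 × (1/2)^3.1866 ≈ 4.7008 mCi.
Ga-67: 29.4 × (1/2)^(210/78.3) = 29.4 × (1/2)^2.682 ≈ 4.5813 mCi.
Total = 4.7008 + 4.5813 ≈ 9.282 mCi.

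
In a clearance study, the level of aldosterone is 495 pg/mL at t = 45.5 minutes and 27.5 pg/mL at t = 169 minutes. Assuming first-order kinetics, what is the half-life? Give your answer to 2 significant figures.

Over Δt = 169 − 45.5 = 123.5 minutes, the level fell by a factor of 495/27.5 ≈ 18.
n = log₂(18) ≈ 4.1699 half-lives, so t½ = 123.5/4.1699 ≈ 29.617 minutes.

30 minutes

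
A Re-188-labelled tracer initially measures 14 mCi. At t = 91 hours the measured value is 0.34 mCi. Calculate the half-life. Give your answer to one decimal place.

17.0 hours

A/A₀ = 0.34/14 ≈ 0.024286.
n = log₂(41.176) ≈ 5.3637 half-lives elapsed in 91 hours.
t½ = 91/5.3637 ≈ 16.966 hours.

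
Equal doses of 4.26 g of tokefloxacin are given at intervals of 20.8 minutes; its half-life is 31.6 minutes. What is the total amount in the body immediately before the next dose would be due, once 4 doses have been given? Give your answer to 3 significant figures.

6.18 g

The 4 doses were given 83.2, 62.4, 41.6, 20.8 minutes ago.
Total = 4.26·(1/2)^(83.2/31.6) + 4.26·(1/2)^(62.4/31.6) + 4.26·(1/2)^(41.6/31.6) + 4.26·(1/2)^(20.8/31.6)
      = 0.68679 + 1.0839 + 1.7105 + 2.6994 ≈ 6.1805 g.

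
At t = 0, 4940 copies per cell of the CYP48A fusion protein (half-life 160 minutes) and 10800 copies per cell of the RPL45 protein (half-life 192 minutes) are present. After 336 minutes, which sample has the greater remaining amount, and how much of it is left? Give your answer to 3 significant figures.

CYP48A fusion protein: 4940 × (1/2)^2.1 ≈ 1152.3 copies per cell.
RPL45 protein: 10800 × (1/2)^1.75 ≈ 3210.9 copies per cell.
RPL45 protein has more remaining, at ≈ 3210.9 copies per cell.

RPL45 protein, 3210 copies per cell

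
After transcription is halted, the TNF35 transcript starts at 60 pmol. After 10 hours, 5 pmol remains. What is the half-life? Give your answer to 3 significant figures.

2.79 hours

A/A₀ = 5/60 ≈ 0.083333.
n = log₂(12) ≈ 3.585 half-lives elapsed in 10 hours.
t½ = 10/3.585 ≈ 2.7894 hours.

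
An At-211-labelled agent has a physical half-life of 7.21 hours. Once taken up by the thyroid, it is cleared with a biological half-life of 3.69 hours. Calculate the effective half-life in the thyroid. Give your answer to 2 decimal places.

1/t_eff = 1/t_phys + 1/t_biol = 1/7.21 + 1/3.69 = 0.4097 per hour.
t_eff = 7.21 × 3.69 / (7.21 + 3.69) ≈ 2.4408 hours.

2.44 hours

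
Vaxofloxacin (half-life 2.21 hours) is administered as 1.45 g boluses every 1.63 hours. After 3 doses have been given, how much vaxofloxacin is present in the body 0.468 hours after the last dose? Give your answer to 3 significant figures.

2.45 g

The 3 doses were given 3.728, 2.098, 0.468 hours ago.
Total = 1.45·(1/2)^(3.728/2.21) + 1.45·(1/2)^(2.098/2.21) + 1.45·(1/2)^(0.468/2.21)
      = 0.45037 + 0.75092 + 1.252 ≈ 2.4533 g.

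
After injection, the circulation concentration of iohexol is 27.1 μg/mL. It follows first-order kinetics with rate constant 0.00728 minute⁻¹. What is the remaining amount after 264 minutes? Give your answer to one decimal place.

4.0 μg/mL

t½ = ln 2 / k = 0.69315 / 0.00728 ≈ 95.213 minutes.
Number of half-lives: n = 264/95.213 ≈ 2.7727.
Remaining = 27.1 × (1/2)^2.7727 = 27.1 × 0.14633 ≈ 3.9654 μg/mL.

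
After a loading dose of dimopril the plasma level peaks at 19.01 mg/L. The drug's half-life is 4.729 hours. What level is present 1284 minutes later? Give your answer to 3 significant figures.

0.826 mg/L

Convert the elapsed time: 1284 minutes = 21.4 hours.
Number of half-lives: n = 21.4/4.729 ≈ 4.5253.
Remaining = 19.01 × (1/2)^4.5253 = 19.01 × 0.043427 ≈ 0.82554 mg/L.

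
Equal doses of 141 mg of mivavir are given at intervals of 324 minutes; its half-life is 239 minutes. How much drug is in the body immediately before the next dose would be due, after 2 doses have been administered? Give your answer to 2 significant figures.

The 2 doses were given 648, 324 minutes ago.
Total = 141·(1/2)^(648/239) + 141·(1/2)^(324/239)
      = 21.53 + 55.097 ≈ 76.627 mg.

77 mg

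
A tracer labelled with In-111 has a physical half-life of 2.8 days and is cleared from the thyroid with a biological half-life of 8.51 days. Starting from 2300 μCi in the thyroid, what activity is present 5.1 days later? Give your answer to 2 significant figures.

1/t_eff = 1/t_phys + 1/t_biol = 1/2.8 + 1/8.51 = 0.47465 per day.
t_eff = 2.8 × 8.51 / (2.8 + 8.51) ≈ 2.1068 days.
Remaining = 2300 × (1/2)^(5.1/2.1068) = 2300 × (1/2)^2.4207 ≈ 429.55 μCi.

430 μCi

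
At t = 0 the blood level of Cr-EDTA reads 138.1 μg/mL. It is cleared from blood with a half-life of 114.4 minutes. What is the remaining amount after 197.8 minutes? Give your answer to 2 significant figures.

Number of half-lives: n = 197.8/114.4 ≈ 1.729.
Remaining = 138.1 × (1/2)^1.729 = 138.1 × 0.30166 ≈ 41.659 μg/mL.

42 μg/mL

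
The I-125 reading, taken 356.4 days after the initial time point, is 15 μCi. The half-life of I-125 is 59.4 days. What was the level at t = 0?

Number of half-lives elapsed: n = 356.4/59.4 ≈ 6.
A₀ = A × 2^n = 15 × 2^6 = 15 × 64 ≈ 960 μCi.

960 μCi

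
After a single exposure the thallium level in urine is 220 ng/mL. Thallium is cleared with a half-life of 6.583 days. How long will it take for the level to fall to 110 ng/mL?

6.583 days

110/220 = 1/2, so 1 half-life has elapsed.
t = 1 × 6.583 = 6.583 days.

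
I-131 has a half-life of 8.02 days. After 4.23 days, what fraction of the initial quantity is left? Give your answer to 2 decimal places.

0.69

n = 4.23/8.02 ≈ 0.52743 half-lives.
Fraction remaining = (1/2)^0.52743 ≈ 0.69379.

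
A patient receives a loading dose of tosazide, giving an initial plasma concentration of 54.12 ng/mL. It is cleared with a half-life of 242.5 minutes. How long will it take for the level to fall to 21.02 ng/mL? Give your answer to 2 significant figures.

Fraction remaining = 21.02/54.12 ≈ 0.3884.
n = log₂(54.12/21.02) = ln(2.5747)/ln 2 ≈ 1.3644 half-lives.
t = n × t½ = 1.3644 × 242.5 ≈ 330.87 minutes.

330 minutes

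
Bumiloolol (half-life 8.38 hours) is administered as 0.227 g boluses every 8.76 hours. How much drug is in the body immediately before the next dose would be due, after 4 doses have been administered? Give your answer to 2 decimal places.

0.20 g

The 4 doses were given 35.04, 26.28, 17.52, 8.76 hours ago.
Total = 0.227·(1/2)^(35.04/8.38) + 0.227·(1/2)^(26.28/8.38) + 0.227·(1/2)^(17.52/8.38) + 0.227·(1/2)^(8.76/8.38)
      = 0.012511 + 0.025822 + 0.053292 + 0.10999 ≈ 0.20161 g.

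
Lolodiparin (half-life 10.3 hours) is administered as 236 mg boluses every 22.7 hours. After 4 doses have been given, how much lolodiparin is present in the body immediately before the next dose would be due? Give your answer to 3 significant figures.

The 4 doses were given 90.8, 68.1, 45.4, 22.7 hours ago.
Total = 236·(1/2)^(90.8/10.3) + 236·(1/2)^(68.1/10.3) + 236·(1/2)^(45.4/10.3) + 236·(1/2)^(22.7/10.3)
      = 0.52381 + 2.4133 + 11.118 + 51.224 ≈ 65.28 mg.

65.3 mg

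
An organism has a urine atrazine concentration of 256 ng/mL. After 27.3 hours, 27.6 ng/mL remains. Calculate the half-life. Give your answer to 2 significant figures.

8.5 hours

A/A₀ = 27.6/256 ≈ 0.10781.
n = log₂(9.2754) ≈ 3.2134 half-lives elapsed in 27.3 hours.
t½ = 27.3/3.2134 ≈ 8.4957 hours.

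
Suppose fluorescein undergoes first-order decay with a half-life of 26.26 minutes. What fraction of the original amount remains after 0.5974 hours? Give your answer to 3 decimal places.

0.388

0.5974 hours = 35.844 minutes.
n = 35.844/26.26 ≈ 1.365 half-lives.
Fraction remaining = (1/2)^1.365 ≈ 0.38824.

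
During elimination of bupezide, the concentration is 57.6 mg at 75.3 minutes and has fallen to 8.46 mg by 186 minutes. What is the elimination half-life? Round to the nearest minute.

Over Δt = 186 − 75.3 = 110.7 minutes, the level fell by a factor of 57.6/8.46 ≈ 6.8085.
n = log₂(6.8085) ≈ 2.7673 half-lives, so t½ = 110.7/2.7673 ≈ 40.002 minutes.

40 minutes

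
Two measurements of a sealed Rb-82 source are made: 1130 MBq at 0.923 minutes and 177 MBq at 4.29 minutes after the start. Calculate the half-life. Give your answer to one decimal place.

Over Δt = 4.29 − 0.923 = 3.367 minutes, the level fell by a factor of 1130/177 ≈ 6.3842.
n = log₂(6.3842) ≈ 2.6745 half-lives, so t½ = 3.367/2.6745 ≈ 1.2589 minutes.

1.3 minutes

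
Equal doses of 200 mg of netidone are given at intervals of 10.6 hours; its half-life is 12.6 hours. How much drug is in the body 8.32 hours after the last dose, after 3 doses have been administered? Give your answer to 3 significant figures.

The 3 doses were given 29.52, 18.92, 8.32 hours ago.
Total = 200·(1/2)^(29.52/12.6) + 200·(1/2)^(18.92/12.6) + 200·(1/2)^(8.32/12.6)
      = 39.424 + 70.633 + 126.55 ≈ 236.6 mg.

237 mg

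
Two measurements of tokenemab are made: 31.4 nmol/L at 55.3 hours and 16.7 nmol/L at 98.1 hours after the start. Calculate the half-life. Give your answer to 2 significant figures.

47 hours

Over Δt = 98.1 − 55.3 = 42.8 hours, the level fell by a factor of 31.4/16.7 ≈ 1.8802.
n = log₂(1.8802) ≈ 0.91092 half-lives, so t½ = 42.8/0.91092 ≈ 46.986 hours.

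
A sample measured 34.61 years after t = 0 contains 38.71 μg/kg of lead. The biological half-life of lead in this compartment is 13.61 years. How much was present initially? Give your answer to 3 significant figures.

226 μg/kg

Number of half-lives elapsed: n = 34.61/13.61 ≈ 2.543.
A₀ = A × 2^n = 38.71 × 2^2.543 = 38.71 × 5.8279 ≈ 225.6 μg/kg.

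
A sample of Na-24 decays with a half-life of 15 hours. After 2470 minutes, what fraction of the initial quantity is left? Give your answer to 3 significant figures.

2470 minutes = 41.1667 hours.
n = 41.1667/15 ≈ 2.7444 half-lives.
Fraction remaining = (1/2)^2.7444 ≈ 0.14922.

0.149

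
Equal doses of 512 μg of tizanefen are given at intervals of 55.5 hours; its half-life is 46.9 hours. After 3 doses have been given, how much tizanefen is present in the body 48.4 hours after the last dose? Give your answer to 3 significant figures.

The 3 doses were given 159.4, 103.9, 48.4 hours ago.
Total = 512·(1/2)^(159.4/46.9) + 512·(1/2)^(103.9/46.9) + 512·(1/2)^(48.4/46.9)
      = 48.546 + 110.25 + 250.39 ≈ 409.18 μg.

409 μg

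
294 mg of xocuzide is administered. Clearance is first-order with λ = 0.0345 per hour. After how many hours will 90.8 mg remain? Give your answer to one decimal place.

34.1 hours

t½ = ln 2 / λ = 0.69315 / 0.0345 ≈ 20.091 hours.
Fraction remaining = 90.8/294 ≈ 0.30884.
n = log₂(294/90.8) = ln(3.2379)/ln 2 ≈ 1.6951 half-lives.
t = n × t½ = 1.6951 × 20.091 ≈ 34.056 hours.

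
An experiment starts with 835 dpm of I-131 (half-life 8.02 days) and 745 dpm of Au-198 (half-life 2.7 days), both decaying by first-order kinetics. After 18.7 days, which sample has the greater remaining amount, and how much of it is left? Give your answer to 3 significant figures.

I-131: 835 × (1/2)^2.3317 ≈ 165.88 dpm.
Au-198: 745 × (1/2)^6.9259 ≈ 6.127 dpm.
I-131 has more remaining, at ≈ 165.88 dpm.

I-131, 166 dpm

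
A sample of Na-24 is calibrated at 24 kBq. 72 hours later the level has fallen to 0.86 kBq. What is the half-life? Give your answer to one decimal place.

A/A₀ = 0.86/24 ≈ 0.035833.
n = log₂(27.907) ≈ 4.8026 half-lives elapsed in 72 hours.
t½ = 72/4.8026 ≈ 14.992 hours.

15.0 hours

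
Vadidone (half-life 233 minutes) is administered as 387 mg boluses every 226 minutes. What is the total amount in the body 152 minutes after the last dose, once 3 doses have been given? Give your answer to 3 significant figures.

The 3 doses were given 604, 378, 152 minutes ago.
Total = 387·(1/2)^(604/233) + 387·(1/2)^(378/233) + 387·(1/2)^(152/233)
      = 64.174 + 125.7 + 246.22 ≈ 436.1 mg.

436 mg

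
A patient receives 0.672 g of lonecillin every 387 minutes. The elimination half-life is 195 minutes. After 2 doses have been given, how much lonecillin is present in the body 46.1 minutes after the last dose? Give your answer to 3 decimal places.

0.715 g

The 2 doses were given 433.1, 46.1 minutes ago.
Total = 0.672·(1/2)^(433.1/195) + 0.672·(1/2)^(46.1/195)
      = 0.14414 + 0.57043 ≈ 0.71457 g.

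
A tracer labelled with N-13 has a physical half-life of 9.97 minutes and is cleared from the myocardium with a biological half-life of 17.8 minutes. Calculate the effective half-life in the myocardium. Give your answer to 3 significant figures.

6.39 minutes

1/t_eff = 1/t_phys + 1/t_biol = 1/9.97 + 1/17.8 = 0.15648 per minute.
t_eff = 9.97 × 17.8 / (9.97 + 17.8) ≈ 6.3906 minutes.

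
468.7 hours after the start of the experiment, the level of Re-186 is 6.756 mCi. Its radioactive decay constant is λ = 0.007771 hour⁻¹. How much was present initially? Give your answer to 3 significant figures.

t½ = ln 2 / λ = 0.69315 / 0.007771 ≈ 89.197 hours.
Number of half-lives elapsed: n = 468.7/89.197 ≈ 5.2547.
A₀ = A × 2^n = 6.756 × 2^5.2547 = 6.756 × 38.178 ≈ 257.93 mCi.

258 mCi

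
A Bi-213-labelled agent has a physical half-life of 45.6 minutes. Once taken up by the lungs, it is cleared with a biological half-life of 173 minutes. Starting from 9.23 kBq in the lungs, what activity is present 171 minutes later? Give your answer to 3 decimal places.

1/t_eff = 1/t_phys + 1/t_biol = 1/45.6 + 1/173 = 0.02771 per minute.
t_eff = 45.6 × 173 / (45.6 + 173) ≈ 36.088 minutes.
Remaining = 9.23 × (1/2)^(171/36.088) = 9.23 × (1/2)^4.7384 ≈ 0.34577 kBq.

0.346 kBq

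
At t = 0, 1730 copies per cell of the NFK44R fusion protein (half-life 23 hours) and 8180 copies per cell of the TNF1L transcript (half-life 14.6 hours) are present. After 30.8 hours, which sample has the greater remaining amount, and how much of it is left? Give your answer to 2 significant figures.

NFK44R fusion protein: 1730 × (1/2)^1.3391 ≈ 683.8 copies per cell.
TNF1L transcript: 8180 × (1/2)^2.1096 ≈ 1895.4 copies per cell.
TNF1L transcript has more remaining, at ≈ 1895.4 copies per cell.

TNF1L transcript, 1900 copies per cell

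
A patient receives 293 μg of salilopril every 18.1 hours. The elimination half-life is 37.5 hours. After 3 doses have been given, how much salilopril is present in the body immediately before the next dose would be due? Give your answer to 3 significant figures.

The 3 doses were given 54.3, 36.2, 18.1 hours ago.
Total = 293·(1/2)^(54.3/37.5) + 293·(1/2)^(36.2/37.5) + 293·(1/2)^(18.1/37.5)
      = 107.39 + 150.06 + 209.69 ≈ 467.14 μg.

467 μg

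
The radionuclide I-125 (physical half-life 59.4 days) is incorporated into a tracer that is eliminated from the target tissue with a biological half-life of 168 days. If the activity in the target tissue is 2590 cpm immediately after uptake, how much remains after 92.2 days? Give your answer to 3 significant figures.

604 cpm

1/t_eff = 1/t_phys + 1/t_biol = 1/59.4 + 1/168 = 0.022787 per day.
t_eff = 59.4 × 168 / (59.4 + 168) ≈ 43.884 days.
Remaining = 2590 × (1/2)^(92.2/43.884) = 2590 × (1/2)^2.101 ≈ 603.72 cpm.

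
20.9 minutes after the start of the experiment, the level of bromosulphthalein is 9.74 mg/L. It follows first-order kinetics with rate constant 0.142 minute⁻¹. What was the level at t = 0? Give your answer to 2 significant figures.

t½ = ln 2 / λ = 0.69315 / 0.142 ≈ 4.8813 minutes.
Number of half-lives elapsed: n = 20.9/4.8813 ≈ 4.2816.
A₀ = A × 2^n = 9.74 × 2^4.2816 = 9.74 × 19.449 ≈ 189.43 mg/L.

190 mg/L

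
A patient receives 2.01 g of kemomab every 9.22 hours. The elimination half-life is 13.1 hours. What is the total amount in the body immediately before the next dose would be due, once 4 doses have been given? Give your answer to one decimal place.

The 4 doses were given 36.88, 27.66, 18.44, 9.22 hours ago.
Total = 2.01·(1/2)^(36.88/13.1) + 2.01·(1/2)^(27.66/13.1) + 2.01·(1/2)^(18.44/13.1) + 2.01·(1/2)^(9.22/13.1)
      = 0.28557 + 0.46514 + 0.75763 + 1.234 ≈ 2.7424 g.

2.7 g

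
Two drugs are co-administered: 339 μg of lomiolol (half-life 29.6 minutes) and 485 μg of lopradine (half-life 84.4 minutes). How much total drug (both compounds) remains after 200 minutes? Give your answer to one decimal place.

97.0 μg

lomiolol: 339 × (1/2)^(200/29.6) = 339 × (1/2)^6.7568 ≈ 3.1348 μg.
lopradine: 485 × (1/2)^(200/84.4) = 485 × (1/2)^2.3697 ≈ 93.843 μg.
Total = 3.1348 + 93.843 ≈ 96.978 μg.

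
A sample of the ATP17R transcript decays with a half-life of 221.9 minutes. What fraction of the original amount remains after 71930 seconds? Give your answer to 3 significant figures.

0.0236

71930 seconds = 1198.83 minutes.
n = 1198.83/221.9 ≈ 5.4026 half-lives.
Fraction remaining = (1/2)^5.4026 ≈ 0.023641.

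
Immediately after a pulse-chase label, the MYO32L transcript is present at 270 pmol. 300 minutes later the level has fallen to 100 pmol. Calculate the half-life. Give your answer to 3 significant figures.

209 minutes

A/A₀ = 100/270 ≈ 0.37037.
n = log₂(2.7) ≈ 1.433 half-lives elapsed in 300 minutes.
t½ = 300/1.433 ≈ 209.36 minutes.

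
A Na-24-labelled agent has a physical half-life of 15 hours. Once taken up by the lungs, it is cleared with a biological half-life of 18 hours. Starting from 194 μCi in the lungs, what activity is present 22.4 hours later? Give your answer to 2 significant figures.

29 μCi

1/t_eff = 1/t_phys + 1/t_biol = 1/15 + 1/18 = 0.12222 per hour.
t_eff = 15 × 18 / (15 + 18) ≈ 8.1818 hours.
Remaining = 194 × (1/2)^(22.4/8.1818) = 194 × (1/2)^2.7378 ≈ 29.084 μCi.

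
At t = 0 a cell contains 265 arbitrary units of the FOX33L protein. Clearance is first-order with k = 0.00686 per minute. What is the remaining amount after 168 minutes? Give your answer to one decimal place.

83.7 arbitrary units

t½ = ln 2 / k = 0.69315 / 0.00686 ≈ 101.04 minutes.
Number of half-lives: n = 168/101.04 ≈ 1.6627.
Remaining = 265 × (1/2)^1.6627 = 265 × 0.31585 ≈ 83.701 arbitrary units.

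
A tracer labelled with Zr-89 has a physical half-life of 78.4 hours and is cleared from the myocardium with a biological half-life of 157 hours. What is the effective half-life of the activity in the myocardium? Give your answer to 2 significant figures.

1/t_eff = 1/t_phys + 1/t_biol = 1/78.4 + 1/157 = 0.019125 per hour.
t_eff = 78.4 × 157 / (78.4 + 157) ≈ 52.289 hours.

52 hours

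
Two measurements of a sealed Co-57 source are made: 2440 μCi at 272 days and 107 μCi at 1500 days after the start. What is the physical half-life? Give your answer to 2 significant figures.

270 days

Over Δt = 1500 − 272 = 1228 days, the level fell by a factor of 2440/107 ≈ 22.804.
n = log₂(22.804) ≈ 4.5112 half-lives, so t½ = 1228/4.5112 ≈ 272.21 days.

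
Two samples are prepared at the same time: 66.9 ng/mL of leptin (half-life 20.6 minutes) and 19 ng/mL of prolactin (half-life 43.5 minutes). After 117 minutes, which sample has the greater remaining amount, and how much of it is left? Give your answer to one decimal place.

prolactin, 2.9 ng/mL

leptin: 66.9 × (1/2)^5.6796 ≈ 1.3052 ng/mL.
prolactin: 19 × (1/2)^2.6897 ≈ 2.945 ng/mL.
Prolactin has more remaining, at ≈ 2.945 ng/mL.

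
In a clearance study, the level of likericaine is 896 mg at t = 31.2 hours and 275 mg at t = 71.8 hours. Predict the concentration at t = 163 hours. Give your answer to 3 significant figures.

19.4 mg

Over Δt = 71.8 − 31.2 = 40.6 hours, the level fell by a factor of 896/275 ≈ 3.2582.
n = log₂(3.2582) ≈ 1.7041 half-lives, so t½ = 40.6/1.7041 ≈ 23.825 hours.
From t = 71.8 to t = 163: 275 × (1/2)^((163−71.8)/23.825) ≈ 19.366 mg.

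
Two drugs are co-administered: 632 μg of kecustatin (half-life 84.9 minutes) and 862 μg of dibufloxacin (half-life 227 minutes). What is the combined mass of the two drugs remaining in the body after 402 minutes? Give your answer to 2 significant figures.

kecustatin: 632 × (1/2)^(402/84.9) = 632 × (1/2)^4.735 ≈ 23.733 μg.
dibufloxacin: 862 × (1/2)^(402/227) = 862 × (1/2)^1.7709 ≈ 252.58 μg.
Total = 23.733 + 252.58 ≈ 276.32 μg.

280 μg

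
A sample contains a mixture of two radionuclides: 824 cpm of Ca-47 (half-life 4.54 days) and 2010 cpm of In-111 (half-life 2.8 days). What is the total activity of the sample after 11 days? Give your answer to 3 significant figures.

Ca-47: 824 × (1/2)^(11/4.54) = 824 × (1/2)^2.4229 ≈ 153.66 cpm.
In-111: 2010 × (1/2)^(11/2.8) = 2010 × (1/2)^3.9286 ≈ 132 cpm.
Total = 153.66 + 132 ≈ 285.66 cpm.

286 cpm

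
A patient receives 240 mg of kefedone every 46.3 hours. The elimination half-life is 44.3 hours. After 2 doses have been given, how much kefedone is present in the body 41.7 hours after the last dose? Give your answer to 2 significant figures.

190 mg

The 2 doses were given 88, 41.7 hours ago.
Total = 240·(1/2)^(88/44.3) + 240·(1/2)^(41.7/44.3)
      = 60.566 + 124.98 ≈ 185.55 mg.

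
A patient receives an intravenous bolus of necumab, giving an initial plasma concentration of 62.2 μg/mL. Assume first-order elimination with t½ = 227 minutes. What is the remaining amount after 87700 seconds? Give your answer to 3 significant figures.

0.717 μg/mL

Convert the elapsed time: 87700 seconds = 1461.67 minutes.
Number of half-lives: n = 1461.67/227 ≈ 6.4391.
Remaining = 62.2 × (1/2)^6.4391 = 62.2 × 0.011525 ≈ 0.71687 μg/mL.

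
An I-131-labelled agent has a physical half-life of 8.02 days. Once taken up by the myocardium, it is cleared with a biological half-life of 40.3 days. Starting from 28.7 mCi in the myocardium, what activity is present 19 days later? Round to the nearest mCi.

4 mCi

1/t_eff = 1/t_phys + 1/t_biol = 1/8.02 + 1/40.3 = 0.1495 per day.
t_eff = 8.02 × 40.3 / (8.02 + 40.3) ≈ 6.6889 days.
Remaining = 28.7 × (1/2)^(19/6.6889) = 28.7 × (1/2)^2.8405 ≈ 4.0068 mCi.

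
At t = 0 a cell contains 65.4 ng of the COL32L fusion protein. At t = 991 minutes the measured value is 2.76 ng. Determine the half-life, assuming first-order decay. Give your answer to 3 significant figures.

A/A₀ = 2.76/65.4 ≈ 0.042202.
n = log₂(23.696) ≈ 4.5666 half-lives elapsed in 991 minutes.
t½ = 991/4.5666 ≈ 217.01 minutes.

217 minutes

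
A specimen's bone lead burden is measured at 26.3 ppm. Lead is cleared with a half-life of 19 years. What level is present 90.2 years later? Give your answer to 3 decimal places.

0.979 ppm

Number of half-lives: n = 90.2/19 ≈ 4.7474.
Remaining = 26.3 × (1/2)^4.7474 = 26.3 × 0.037231 ≈ 0.97916 ppm.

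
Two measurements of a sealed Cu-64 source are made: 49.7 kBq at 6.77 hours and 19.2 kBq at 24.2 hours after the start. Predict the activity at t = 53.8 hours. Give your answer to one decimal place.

3.8 kBq

Over Δt = 24.2 − 6.77 = 17.43 hours, the level fell by a factor of 49.7/19.2 ≈ 2.5885.
n = log₂(2.5885) ≈ 1.3721 half-lives, so t½ = 17.43/1.3721 ≈ 12.703 hours.
From t = 24.2 to t = 53.8: 19.2 × (1/2)^((53.8−24.2)/12.703) ≈ 3.8181 kBq.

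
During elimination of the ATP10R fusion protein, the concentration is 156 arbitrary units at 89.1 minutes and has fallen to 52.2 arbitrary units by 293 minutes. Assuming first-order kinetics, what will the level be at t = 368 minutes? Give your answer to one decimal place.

Over Δt = 293 − 89.1 = 203.9 minutes, the level fell by a factor of 156/52.2 ≈ 2.9885.
n = log₂(2.9885) ≈ 1.5794 half-lives, so t½ = 203.9/1.5794 ≈ 129.1 minutes.
From t = 293 to t = 368: 52.2 × (1/2)^((368−293)/129.1) ≈ 34.897 arbitrary units.

34.9 arbitrary units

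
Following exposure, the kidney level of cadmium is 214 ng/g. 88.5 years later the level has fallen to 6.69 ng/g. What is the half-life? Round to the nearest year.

18 years

A/A₀ = 6.69/214 ≈ 0.031262.
n = log₂(31.988) ≈ 4.9995 half-lives elapsed in 88.5 years.
t½ = 88.5/4.9995 ≈ 17.702 years.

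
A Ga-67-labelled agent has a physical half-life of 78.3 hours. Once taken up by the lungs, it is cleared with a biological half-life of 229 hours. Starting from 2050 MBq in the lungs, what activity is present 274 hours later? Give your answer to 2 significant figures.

79 MBq

1/t_eff = 1/t_phys + 1/t_biol = 1/78.3 + 1/229 = 0.017138 per hour.
t_eff = 78.3 × 229 / (78.3 + 229) ≈ 58.349 hours.
Remaining = 2050 × (1/2)^(274/58.349) = 2050 × (1/2)^4.6959 ≈ 79.096 MBq.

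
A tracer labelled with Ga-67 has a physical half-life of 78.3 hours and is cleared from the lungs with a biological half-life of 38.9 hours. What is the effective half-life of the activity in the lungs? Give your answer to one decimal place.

26.0 hours

1/t_eff = 1/t_phys + 1/t_biol = 1/78.3 + 1/38.9 = 0.038478 per hour.
t_eff = 78.3 × 38.9 / (78.3 + 38.9) ≈ 25.989 hours.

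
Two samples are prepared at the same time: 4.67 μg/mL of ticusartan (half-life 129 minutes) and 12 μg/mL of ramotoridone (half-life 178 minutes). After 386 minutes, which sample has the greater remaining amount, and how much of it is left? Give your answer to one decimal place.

ramotoridone, 2.7 μg/mL

ticusartan: 4.67 × (1/2)^2.9922 ≈ 0.5869 μg/mL.
ramotoridone: 12 × (1/2)^2.1685 ≈ 2.6692 μg/mL.
Ramotoridone has more remaining, at ≈ 2.6692 μg/mL.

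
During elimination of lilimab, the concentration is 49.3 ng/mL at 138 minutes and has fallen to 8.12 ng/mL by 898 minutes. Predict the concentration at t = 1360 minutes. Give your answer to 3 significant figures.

2.71 ng/mL

Over Δt = 898 − 138 = 760 minutes, the level fell by a factor of 49.3/8.12 ≈ 6.0714.
n = log₂(6.0714) ≈ 2.602 half-lives, so t½ = 760/2.602 ≈ 292.08 minutes.
From t = 898 to t = 1360: 8.12 × (1/2)^((1360−898)/292.08) ≈ 2.7127 ng/mL.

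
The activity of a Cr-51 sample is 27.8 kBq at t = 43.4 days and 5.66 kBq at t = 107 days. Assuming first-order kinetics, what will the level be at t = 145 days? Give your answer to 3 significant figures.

2.19 kBq

Over Δt = 107 − 43.4 = 63.6 days, the level fell by a factor of 27.8/5.66 ≈ 4.9117.
n = log₂(4.9117) ≈ 2.2962 half-lives, so t½ = 63.6/2.2962 ≈ 27.698 days.
From t = 107 to t = 145: 5.66 × (1/2)^((145−107)/27.698) ≈ 2.1868 kBq.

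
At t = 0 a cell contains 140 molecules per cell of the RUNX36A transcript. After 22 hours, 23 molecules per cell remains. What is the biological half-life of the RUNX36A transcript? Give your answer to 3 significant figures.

8.44 hours

A/A₀ = 23/140 ≈ 0.16429.
n = log₂(6.087) ≈ 2.6057 half-lives elapsed in 22 hours.
t½ = 22/2.6057 ≈ 8.443 hours.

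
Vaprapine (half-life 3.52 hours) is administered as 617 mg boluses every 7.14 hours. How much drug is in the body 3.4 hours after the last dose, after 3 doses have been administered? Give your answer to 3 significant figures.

412 mg

The 3 doses were given 17.68, 10.54, 3.4 hours ago.
Total = 617·(1/2)^(17.68/3.52) + 617·(1/2)^(10.54/3.52) + 617·(1/2)^(3.4/3.52)
      = 18.98 + 77.429 + 315.88 ≈ 412.29 mg.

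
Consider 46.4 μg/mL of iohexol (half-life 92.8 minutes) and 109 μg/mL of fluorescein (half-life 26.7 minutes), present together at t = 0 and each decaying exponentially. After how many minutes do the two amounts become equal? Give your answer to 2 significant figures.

46 minutes

Set 46.4·(1/2)^(t/92.8) = 109·(1/2)^(t/26.7).
Taking log₂: log₂(46.4/109) = t·(1/92.8 − 1/26.7).
log₂(0.42569) = -1.2321; 1/92.8 − 1/26.7 = -0.026677.
t = -1.2321 / -0.026677 ≈ 46.186 minutes.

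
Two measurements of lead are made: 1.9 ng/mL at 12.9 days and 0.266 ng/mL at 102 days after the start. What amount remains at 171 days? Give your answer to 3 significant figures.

Over Δt = 102 − 12.9 = 89.1 days, the level fell by a factor of 1.9/0.266 ≈ 7.1429.
n = log₂(7.1429) ≈ 2.8365 half-lives, so t½ = 89.1/2.8365 ≈ 31.412 days.
From t = 102 to t = 171: 0.266 × (1/2)^((171−102)/31.412) ≈ 0.058028 ng/mL.

0.0580 ng/mL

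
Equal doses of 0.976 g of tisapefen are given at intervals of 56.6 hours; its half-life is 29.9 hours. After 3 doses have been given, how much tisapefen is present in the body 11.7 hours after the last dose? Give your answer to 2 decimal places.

1.00 g

The 3 doses were given 124.9, 68.3, 11.7 hours ago.
Total = 0.976·(1/2)^(124.9/29.9) + 0.976·(1/2)^(68.3/29.9) + 0.976·(1/2)^(11.7/29.9)
      = 0.053947 + 0.20036 + 0.74414 ≈ 0.99845 g.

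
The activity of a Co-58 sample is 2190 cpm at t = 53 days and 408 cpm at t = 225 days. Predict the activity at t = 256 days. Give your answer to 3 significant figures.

Over Δt = 225 − 53 = 172 days, the level fell by a factor of 2190/408 ≈ 5.3676.
n = log₂(5.3676) ≈ 2.4243 half-lives, so t½ = 172/2.4243 ≈ 70.949 days.
From t = 225 to t = 256: 408 × (1/2)^((256−225)/70.949) ≈ 301.39 cpm.

301 cpm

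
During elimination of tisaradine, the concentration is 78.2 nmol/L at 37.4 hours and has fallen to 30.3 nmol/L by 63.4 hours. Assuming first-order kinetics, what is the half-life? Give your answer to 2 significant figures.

19 hours

Over Δt = 63.4 − 37.4 = 26 hours, the level fell by a factor of 78.2/30.3 ≈ 2.5809.
n = log₂(2.5809) ≈ 1.3679 half-lives, so t½ = 26/1.3679 ≈ 19.008 hours.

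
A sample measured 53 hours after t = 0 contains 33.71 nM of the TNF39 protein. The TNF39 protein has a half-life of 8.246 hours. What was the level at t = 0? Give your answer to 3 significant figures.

Number of half-lives elapsed: n = 53/8.246 ≈ 6.4274.
A₀ = A × 2^n = 33.71 × 2^6.4274 = 33.71 × 86.065 ≈ 2901.3 nM.

2900 nM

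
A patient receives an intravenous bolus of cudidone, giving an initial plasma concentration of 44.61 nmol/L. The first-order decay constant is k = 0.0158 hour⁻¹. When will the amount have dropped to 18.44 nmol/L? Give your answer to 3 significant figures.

55.9 hours

t½ = ln 2 / k = 0.69315 / 0.0158 ≈ 43.87 hours.
Fraction remaining = 18.44/44.61 ≈ 0.41336.
n = log₂(44.61/18.44) = ln(2.4192)/ln 2 ≈ 1.2745 half-lives.
t = n × t½ = 1.2745 × 43.87 ≈ 55.914 hours.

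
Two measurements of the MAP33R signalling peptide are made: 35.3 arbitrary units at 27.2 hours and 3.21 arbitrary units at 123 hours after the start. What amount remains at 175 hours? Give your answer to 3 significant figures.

Over Δt = 123 − 27.2 = 95.8 hours, the level fell by a factor of 35.3/3.21 ≈ 10.997.
n = log₂(10.997) ≈ 3.459 half-lives, so t½ = 95.8/3.459 ≈ 27.696 hours.
From t = 123 to t = 175: 3.21 × (1/2)^((175−123)/27.696) ≈ 0.87359 arbitrary units.

0.874 arbitrary units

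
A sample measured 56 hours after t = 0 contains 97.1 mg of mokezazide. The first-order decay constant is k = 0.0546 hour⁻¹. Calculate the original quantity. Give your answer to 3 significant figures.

t½ = ln 2 / k = 0.69315 / 0.0546 ≈ 12.695 hours.
Number of half-lives elapsed: n = 56/12.695 ≈ 4.4112.
A₀ = A × 2^n = 97.1 × 2^4.4112 = 97.1 × 21.276 ≈ 2065.9 mg.

2070 mg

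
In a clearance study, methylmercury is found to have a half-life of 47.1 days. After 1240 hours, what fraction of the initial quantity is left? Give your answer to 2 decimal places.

0.47

1240 hours = 51.6667 days.
n = 51.6667/47.1 ≈ 1.097 half-lives.
Fraction remaining = (1/2)^1.097 ≈ 0.4675.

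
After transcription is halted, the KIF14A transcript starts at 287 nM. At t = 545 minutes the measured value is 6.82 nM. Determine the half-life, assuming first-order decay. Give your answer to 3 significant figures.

A/A₀ = 6.82/287 ≈ 0.023763.
n = log₂(42.082) ≈ 5.3951 half-lives elapsed in 545 minutes.
t½ = 545/5.3951 ≈ 101.02 minutes.

101 minutes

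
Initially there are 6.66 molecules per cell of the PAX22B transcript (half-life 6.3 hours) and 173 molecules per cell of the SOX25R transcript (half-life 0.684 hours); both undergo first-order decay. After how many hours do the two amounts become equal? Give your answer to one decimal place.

3.6 hours

Set 6.66·(1/2)^(t/6.3) = 173·(1/2)^(t/0.684).
Taking log₂: log₂(6.66/173) = t·(1/6.3 − 1/0.684).
log₂(0.038497) = -4.6991; 1/6.3 − 1/0.684 = -1.3033.
t = -4.6991 / -1.3033 ≈ 3.6057 hours.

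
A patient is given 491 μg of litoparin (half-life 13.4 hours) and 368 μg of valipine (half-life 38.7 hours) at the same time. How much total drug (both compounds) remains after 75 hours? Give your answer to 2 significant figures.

litoparin: 491 × (1/2)^(75/13.4) = 491 × (1/2)^5.597 ≈ 10.144 μg.
valipine: 368 × (1/2)^(75/38.7) = 368 × (1/2)^1.938 ≈ 96.041 μg.
Total = 10.144 + 96.041 ≈ 106.18 μg.

110 μg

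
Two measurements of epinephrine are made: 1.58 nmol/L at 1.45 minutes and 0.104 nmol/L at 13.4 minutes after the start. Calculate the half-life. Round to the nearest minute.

Over Δt = 13.4 − 1.45 = 11.95 minutes, the level fell by a factor of 1.58/0.104 ≈ 15.192.
n = log₂(15.192) ≈ 3.9253 half-lives, so t½ = 11.95/3.9253 ≈ 3.0444 minutes.

3 minutes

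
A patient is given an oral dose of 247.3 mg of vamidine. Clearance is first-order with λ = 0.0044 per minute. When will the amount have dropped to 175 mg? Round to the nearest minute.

t½ = ln 2 / λ = 0.69315 / 0.0044 ≈ 157.53 minutes.
Fraction remaining = 175/247.3 ≈ 0.70764.
n = log₂(247.3/175) = ln(1.4131)/ln 2 ≈ 0.49891 half-lives.
t = n × t½ = 0.49891 × 157.53 ≈ 78.595 minutes.

79 minutes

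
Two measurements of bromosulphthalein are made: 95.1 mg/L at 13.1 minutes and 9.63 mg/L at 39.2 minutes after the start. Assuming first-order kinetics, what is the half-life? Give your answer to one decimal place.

Over Δt = 39.2 − 13.1 = 26.1 minutes, the level fell by a factor of 95.1/9.63 ≈ 9.8754.
n = log₂(9.8754) ≈ 3.3038 half-lives, so t½ = 26.1/3.3038 ≈ 7.8999 minutes.

7.9 minutes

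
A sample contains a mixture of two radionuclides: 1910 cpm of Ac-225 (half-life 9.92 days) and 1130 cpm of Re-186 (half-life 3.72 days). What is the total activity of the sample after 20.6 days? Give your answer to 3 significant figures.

Ac-225: 1910 × (1/2)^(20.6/9.92) = 1910 × (1/2)^2.0766 ≈ 452.8 cpm.
Re-186: 1130 × (1/2)^(20.6/3.72) = 1130 × (1/2)^5.5376 ≈ 24.327 cpm.
Total = 452.8 + 24.327 ≈ 477.13 cpm.

477 cpm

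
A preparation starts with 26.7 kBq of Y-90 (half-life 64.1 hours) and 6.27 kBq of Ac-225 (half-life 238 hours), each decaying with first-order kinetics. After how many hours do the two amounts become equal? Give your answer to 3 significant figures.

Set 26.7·(1/2)^(t/64.1) = 6.27·(1/2)^(t/238).
Taking log₂: log₂(26.7/6.27) = t·(1/64.1 − 1/238).
log₂(4.2584) = 2.0903; 1/64.1 − 1/238 = 0.011399.
t = 2.0903 / 0.011399 ≈ 183.38 hours.

183 hours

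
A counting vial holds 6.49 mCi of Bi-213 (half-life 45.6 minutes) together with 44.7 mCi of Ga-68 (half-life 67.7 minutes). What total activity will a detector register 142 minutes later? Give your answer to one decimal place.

Bi-213: 6.49 × (1/2)^(142/45.6) = 6.49 × (1/2)^3.114 ≈ 0.7496 mCi.
Ga-68: 44.7 × (1/2)^(142/67.7) = 44.7 × (1/2)^2.0975 ≈ 10.445 mCi.
Total = 0.7496 + 10.445 ≈ 11.194 mCi.

11.2 mCi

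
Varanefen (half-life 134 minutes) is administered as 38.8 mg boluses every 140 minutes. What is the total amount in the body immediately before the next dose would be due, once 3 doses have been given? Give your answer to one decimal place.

32.3 mg

The 3 doses were given 420, 280, 140 minutes ago.
Total = 38.8·(1/2)^(420/134) + 38.8·(1/2)^(280/134) + 38.8·(1/2)^(140/134)
      = 4.4188 + 9.1162 + 18.807 ≈ 32.342 mg.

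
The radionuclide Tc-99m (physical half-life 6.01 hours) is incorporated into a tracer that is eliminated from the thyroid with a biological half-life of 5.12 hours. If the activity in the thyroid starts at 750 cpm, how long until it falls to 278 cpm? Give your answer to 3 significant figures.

3.96 hours

1/t_eff = 1/t_phys + 1/t_biol = 1/6.01 + 1/5.12 = 0.3617 per hour.
t_eff = 6.01 × 5.12 / (6.01 + 5.12) ≈ 2.7647 hours.
n = log₂(750/278) ≈ 1.4318; t = 1.4318 × 2.7647 ≈ 3.9585 hours.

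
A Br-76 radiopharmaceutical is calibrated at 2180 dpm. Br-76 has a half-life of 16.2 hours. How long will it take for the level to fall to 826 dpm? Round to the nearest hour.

23 hours

Fraction remaining = 826/2180 ≈ 0.3789.
n = log₂(2180/826) = ln(2.6392)/ln 2 ≈ 1.4001 half-lives.
t = n × t½ = 1.4001 × 16.2 ≈ 22.682 hours.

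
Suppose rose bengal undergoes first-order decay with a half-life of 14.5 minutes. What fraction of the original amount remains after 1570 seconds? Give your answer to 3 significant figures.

0.286

1570 seconds = 26.1667 minutes.
n = 26.1667/14.5 ≈ 1.8046 half-lives.
Fraction remaining = (1/2)^1.8046 ≈ 0.28626.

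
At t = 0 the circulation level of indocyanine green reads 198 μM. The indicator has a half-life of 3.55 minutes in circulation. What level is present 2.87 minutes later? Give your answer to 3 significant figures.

Number of half-lives: n = 2.87/3.55 ≈ 0.80845.
Remaining = 198 × (1/2)^0.80845 = 198 × 0.57099 ≈ 113.06 μM.

113 μM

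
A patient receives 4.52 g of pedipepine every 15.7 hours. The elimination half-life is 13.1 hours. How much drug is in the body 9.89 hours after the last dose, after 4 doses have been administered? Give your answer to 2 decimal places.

4.58 g

The 4 doses were given 56.99, 41.29, 25.59, 9.89 hours ago.
Total = 4.52·(1/2)^(56.99/13.1) + 4.52·(1/2)^(41.29/13.1) + 4.52·(1/2)^(25.59/13.1) + 4.52·(1/2)^(9.89/13.1)
      = 0.22159 + 0.50853 + 1.1671 + 2.6784 ≈ 4.5756 g.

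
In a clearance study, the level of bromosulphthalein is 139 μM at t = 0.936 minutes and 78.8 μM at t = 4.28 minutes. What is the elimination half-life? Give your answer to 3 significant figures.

4.08 minutes

Over Δt = 4.28 − 0.936 = 3.344 minutes, the level fell by a factor of 139/78.8 ≈ 1.764.
n = log₂(1.764) ≈ 0.81882 half-lives, so t½ = 3.344/0.81882 ≈ 4.0839 minutes.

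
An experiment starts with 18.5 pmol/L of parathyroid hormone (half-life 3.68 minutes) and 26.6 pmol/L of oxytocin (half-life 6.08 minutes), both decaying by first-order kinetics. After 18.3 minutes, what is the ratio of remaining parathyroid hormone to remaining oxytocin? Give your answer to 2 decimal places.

parathyroid hormone: 18.5 × (1/2)^(18.3/3.68) = 18.5 × (1/2)^4.9728 ≈ 0.58912 pmol/L.
oxytocin: 26.6 × (1/2)^(18.3/6.08) = 26.6 × (1/2)^3.0099 ≈ 3.3023 pmol/L.
Ratio ≈ 0.58912 / 3.3023 ≈ 0.17839.

0.18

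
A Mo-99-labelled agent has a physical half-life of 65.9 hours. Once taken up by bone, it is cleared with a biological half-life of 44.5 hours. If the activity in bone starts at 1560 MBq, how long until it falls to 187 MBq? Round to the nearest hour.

1/t_eff = 1/t_phys + 1/t_biol = 1/65.9 + 1/44.5 = 0.037646 per hour.
t_eff = 65.9 × 44.5 / (65.9 + 44.5) ≈ 26.563 hours.
n = log₂(1560/187) ≈ 3.0604; t = 3.0604 × 26.563 ≈ 81.294 hours.

81 hours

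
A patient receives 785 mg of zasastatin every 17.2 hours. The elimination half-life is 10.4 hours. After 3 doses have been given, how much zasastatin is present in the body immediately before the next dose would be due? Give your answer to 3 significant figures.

The 3 doses were given 51.6, 34.4, 17.2 hours ago.
Total = 785·(1/2)^(51.6/10.4) + 785·(1/2)^(34.4/10.4) + 785·(1/2)^(17.2/10.4)
      = 25.194 + 79.278 + 249.47 ≈ 353.94 mg.

354 mg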